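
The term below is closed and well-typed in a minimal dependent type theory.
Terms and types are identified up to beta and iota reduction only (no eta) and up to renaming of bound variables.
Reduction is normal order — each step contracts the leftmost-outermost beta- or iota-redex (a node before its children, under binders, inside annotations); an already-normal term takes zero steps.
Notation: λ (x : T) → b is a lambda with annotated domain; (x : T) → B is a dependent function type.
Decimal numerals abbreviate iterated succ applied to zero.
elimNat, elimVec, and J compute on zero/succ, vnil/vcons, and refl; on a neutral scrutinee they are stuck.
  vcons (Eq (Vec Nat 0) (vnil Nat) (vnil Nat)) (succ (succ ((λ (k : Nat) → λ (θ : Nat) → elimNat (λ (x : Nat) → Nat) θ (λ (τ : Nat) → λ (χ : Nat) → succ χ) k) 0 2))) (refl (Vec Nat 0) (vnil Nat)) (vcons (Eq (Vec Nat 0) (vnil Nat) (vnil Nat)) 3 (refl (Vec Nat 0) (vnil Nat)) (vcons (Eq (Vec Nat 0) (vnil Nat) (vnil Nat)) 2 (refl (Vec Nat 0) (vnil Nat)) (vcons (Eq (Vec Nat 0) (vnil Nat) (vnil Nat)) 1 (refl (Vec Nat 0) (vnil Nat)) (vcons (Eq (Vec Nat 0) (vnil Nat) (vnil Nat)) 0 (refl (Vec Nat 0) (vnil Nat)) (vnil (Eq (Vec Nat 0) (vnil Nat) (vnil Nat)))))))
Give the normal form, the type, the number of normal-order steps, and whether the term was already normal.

reduced normal form:
  vcons (Eq (Vec Nat 0) (vnil Nat) (vnil Nat)) 4 (refl (Vec Nat 0) (vnil Nat)) (vcons (Eq (Vec Nat 0) (vnil Nat) (vnil Nat)) 3 (refl (Vec Nat 0) (vnil Nat)) (vcons (Eq (Vec Nat 0) (vnil Nat) (vnil Nat)) 2 (refl (Vec Nat 0) (vnil Nat)) (vcons (Eq (Vec Nat 0) (vnil Nat) (vnil Nat)) 1 (refl (Vec Nat 0) (vnil Nat)) (vcons (Eq (Vec Nat 0) (vnil Nat) (vnil Nat)) 0 (refl (Vec Nat 0) (vnil Nat)) (vnil (Eq (Vec Nat 0) (vnil Nat) (vnil Nat)))))))
type:
  Vec (Eq (Vec Nat 0) (vnil Nat) (vnil Nat)) 5
steps to reach normal form (normal order): 3
term was already normal: no
first contracted redex: a beta-redex


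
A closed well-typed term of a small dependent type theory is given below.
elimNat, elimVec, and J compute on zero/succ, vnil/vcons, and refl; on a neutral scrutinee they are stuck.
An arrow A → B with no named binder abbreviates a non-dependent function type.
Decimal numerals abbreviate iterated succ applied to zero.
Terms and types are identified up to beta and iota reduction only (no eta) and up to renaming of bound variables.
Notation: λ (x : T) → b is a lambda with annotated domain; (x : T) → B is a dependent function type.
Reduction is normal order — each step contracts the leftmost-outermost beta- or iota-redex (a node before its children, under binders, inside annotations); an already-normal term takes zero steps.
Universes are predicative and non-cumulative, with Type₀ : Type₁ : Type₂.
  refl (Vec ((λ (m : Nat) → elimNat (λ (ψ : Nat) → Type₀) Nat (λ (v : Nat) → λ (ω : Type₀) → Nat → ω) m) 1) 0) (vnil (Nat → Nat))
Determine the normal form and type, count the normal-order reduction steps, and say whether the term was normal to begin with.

normal form:
  refl (Vec (Nat → Nat) 0) (vnil (Nat → Nat))
type:
  Eq (Vec (Nat → Nat) 0) (vnil (Nat → Nat)) (vnil (Nat → Nat))
reduction steps (normal order): 5
already normal: no
first redex: a beta-redex


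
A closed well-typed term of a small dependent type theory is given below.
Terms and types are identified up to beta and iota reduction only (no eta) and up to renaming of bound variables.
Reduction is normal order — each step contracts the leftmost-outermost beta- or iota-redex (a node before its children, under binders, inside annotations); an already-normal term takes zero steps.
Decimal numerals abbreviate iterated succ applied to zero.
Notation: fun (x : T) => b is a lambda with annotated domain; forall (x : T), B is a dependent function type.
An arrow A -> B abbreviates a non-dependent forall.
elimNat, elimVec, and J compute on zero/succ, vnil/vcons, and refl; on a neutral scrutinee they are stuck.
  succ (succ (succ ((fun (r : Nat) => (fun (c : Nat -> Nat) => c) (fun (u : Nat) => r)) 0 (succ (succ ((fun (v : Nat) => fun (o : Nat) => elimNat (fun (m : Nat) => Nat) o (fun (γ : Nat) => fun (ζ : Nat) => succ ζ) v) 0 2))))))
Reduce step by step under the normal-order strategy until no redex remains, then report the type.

normal-order reduction sequence:
  succ (succ (succ ((fun (r : Nat) => (fun (c : Nat -> Nat) => c) (fun (u : Nat) => r)) 0 (succ (succ ((fun (v : Nat) => fun (o : Nat) => elimNat (fun (m : Nat) => Nat) o (fun (γ : Nat) => fun (ζ : Nat) => succ ζ) v) 0 2))))))
  ~> succ (succ (succ ((fun (r : Nat -> Nat) => r) (fun (c : Nat) => 0) (succ (succ ((fun (u : Nat) => fun (v : Nat) => elimNat (fun (o : Nat) => Nat) v (fun (m : Nat) => fun (γ : Nat) => succ γ) u) 0 2))))))
  ~> succ (succ (succ ((fun (r : Nat) => 0) (succ (succ ((fun (c : Nat) => fun (u : Nat) => elimNat (fun (v : Nat) => Nat) u (fun (o : Nat) => fun (m : Nat) => succ m) c) 0 2))))))
  ~> 3
inferred type:
  Nat


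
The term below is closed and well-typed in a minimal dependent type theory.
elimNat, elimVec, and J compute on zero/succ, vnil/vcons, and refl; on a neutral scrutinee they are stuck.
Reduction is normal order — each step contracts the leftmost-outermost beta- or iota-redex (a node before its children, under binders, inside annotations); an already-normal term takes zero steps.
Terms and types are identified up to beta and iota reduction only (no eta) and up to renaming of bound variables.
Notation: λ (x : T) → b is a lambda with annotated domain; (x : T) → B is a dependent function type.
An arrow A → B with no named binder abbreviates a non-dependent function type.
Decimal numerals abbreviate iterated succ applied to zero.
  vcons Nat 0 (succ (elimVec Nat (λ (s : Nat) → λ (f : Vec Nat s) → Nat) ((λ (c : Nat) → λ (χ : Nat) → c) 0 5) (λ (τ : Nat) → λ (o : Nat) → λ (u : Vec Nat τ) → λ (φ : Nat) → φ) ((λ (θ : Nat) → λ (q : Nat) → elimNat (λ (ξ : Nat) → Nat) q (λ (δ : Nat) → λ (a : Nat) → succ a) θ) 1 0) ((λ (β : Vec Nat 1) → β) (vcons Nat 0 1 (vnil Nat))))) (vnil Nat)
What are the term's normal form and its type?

resulting normal form:
  vcons Nat 0 1 (vnil Nat)
inferred type:
  Vec Nat 1
observation: normalization takes exactly 15 steps under the normal-order strategy.


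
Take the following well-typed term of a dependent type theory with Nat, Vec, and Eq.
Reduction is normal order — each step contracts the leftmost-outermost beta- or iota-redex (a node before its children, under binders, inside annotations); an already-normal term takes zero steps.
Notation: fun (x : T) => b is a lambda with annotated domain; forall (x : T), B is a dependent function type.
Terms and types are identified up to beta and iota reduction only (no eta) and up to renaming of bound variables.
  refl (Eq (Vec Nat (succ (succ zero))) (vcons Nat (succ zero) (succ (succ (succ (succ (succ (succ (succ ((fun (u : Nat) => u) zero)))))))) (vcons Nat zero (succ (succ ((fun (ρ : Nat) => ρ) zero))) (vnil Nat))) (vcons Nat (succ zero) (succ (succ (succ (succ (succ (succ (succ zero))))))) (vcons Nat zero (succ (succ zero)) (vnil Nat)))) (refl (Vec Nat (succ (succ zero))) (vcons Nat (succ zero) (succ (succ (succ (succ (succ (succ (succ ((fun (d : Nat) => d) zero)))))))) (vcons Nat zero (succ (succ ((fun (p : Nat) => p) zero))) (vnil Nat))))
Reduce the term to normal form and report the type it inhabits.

normal form:
  refl (Eq (Vec Nat (succ (succ zero))) (vcons Nat (succ zero) (succ (succ (succ (succ (succ (succ (succ zero))))))) (vcons Nat zero (succ (succ zero)) (vnil Nat))) (vcons Nat (succ zero) (succ (succ (succ (succ (succ (succ (succ zero))))))) (vcons Nat zero (succ (succ zero)) (vnil Nat)))) (refl (Vec Nat (succ (succ zero))) (vcons Nat (succ zero) (succ (succ (succ (succ (succ (succ (succ zero))))))) (vcons Nat zero (succ (succ zero)) (vnil Nat))))
type:
  Eq (Eq (Vec Nat (succ (succ zero))) (vcons Nat (succ zero) (succ (succ (succ (succ (succ (succ (succ zero))))))) (vcons Nat zero (succ (succ zero)) (vnil Nat))) (vcons Nat (succ zero) (succ (succ (succ (succ (succ (succ (succ zero))))))) (vcons Nat zero (succ (succ zero)) (vnil Nat)))) (refl (Vec Nat (succ (succ zero))) (vcons Nat (succ zero) (succ (succ (succ (succ (succ (succ (succ zero))))))) (vcons Nat zero (succ (succ zero)) (vnil Nat)))) (refl (Vec Nat (succ (succ zero))) (vcons Nat (succ zero) (succ (succ (succ (succ (succ (succ (succ zero))))))) (vcons Nat zero (succ (succ zero)) (vnil Nat))))
observation: normalization takes exactly 4 steps under the normal-order strategy.


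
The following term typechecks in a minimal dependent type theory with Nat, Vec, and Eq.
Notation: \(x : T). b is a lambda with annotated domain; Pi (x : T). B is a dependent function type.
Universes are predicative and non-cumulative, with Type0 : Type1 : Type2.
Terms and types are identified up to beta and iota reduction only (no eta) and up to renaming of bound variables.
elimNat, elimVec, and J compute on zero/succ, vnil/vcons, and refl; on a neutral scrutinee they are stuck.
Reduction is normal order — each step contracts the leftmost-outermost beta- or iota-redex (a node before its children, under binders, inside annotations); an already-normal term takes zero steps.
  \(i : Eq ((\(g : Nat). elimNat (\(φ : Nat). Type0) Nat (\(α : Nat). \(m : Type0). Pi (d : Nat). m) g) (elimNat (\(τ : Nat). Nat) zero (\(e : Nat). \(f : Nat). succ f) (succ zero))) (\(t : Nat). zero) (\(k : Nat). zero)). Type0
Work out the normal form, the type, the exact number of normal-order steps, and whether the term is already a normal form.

normal form:
  \(i : Eq (Pi (g : Nat). Nat) (\(φ : Nat). zero) (\(α : Nat). zero)). Type0
inferred type:
  Pi (i : Eq (Pi (g : Nat). Nat) (\(φ : Nat). zero) (\(α : Nat). zero)). Type1
normal-order step count: 9
already normal: no
first redex: a beta-redex


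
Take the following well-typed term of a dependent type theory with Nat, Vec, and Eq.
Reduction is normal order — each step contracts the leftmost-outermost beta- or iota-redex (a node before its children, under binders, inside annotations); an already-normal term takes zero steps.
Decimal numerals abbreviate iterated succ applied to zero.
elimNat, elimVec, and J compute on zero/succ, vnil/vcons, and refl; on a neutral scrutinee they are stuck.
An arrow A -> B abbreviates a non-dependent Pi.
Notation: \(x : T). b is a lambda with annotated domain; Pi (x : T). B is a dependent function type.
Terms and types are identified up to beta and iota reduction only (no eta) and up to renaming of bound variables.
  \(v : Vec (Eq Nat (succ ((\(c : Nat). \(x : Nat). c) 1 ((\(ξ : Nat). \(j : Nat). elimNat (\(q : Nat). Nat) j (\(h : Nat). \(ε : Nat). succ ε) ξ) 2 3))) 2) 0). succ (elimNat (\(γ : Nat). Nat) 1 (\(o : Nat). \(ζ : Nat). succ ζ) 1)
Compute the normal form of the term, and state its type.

reduced normal form:
  \(v : Vec (Eq Nat 2 2) 0). 3
the term's type:
  Vec (Eq Nat 2 2) 0 -> Nat


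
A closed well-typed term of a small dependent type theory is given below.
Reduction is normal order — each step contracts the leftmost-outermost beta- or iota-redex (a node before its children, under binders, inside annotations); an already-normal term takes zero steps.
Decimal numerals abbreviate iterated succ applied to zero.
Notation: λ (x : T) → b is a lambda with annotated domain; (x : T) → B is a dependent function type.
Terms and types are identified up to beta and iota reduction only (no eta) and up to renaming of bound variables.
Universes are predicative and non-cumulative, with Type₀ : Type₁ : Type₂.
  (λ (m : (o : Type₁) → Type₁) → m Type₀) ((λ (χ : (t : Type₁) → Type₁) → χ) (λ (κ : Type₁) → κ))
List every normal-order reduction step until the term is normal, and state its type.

normal-order reduction:
  (λ (m : (o : Type₁) → Type₁) → m Type₀) ((λ (χ : (t : Type₁) → Type₁) → χ) (λ (κ : Type₁) → κ))
  ~> (λ (m : (o : Type₁) → Type₁) → m) (λ (χ : Type₁) → χ) Type₀
  ~> (λ (m : Type₁) → m) Type₀
  ~> Type₀
inferred type:
  Type₁


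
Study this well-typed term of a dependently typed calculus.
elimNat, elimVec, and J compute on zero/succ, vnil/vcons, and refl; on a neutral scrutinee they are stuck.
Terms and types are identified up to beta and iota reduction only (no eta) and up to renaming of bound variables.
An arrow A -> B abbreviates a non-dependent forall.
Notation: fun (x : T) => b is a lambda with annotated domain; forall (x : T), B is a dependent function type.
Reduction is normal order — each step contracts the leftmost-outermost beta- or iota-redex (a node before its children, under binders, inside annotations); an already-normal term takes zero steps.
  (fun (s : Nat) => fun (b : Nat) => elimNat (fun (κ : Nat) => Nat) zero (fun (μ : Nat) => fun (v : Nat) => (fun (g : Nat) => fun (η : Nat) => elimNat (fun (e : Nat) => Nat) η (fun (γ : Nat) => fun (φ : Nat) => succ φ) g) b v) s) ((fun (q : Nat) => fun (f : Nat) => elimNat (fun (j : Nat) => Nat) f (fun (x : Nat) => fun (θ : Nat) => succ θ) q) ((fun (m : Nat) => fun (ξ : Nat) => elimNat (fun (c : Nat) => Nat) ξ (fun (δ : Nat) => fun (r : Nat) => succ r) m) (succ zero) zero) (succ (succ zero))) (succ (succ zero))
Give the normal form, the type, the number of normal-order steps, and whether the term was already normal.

normal form:
  succ (succ (succ (succ (succ (succ zero)))))
the term's type:
  Nat
normal-order step count: 33
started in normal form: no
first contracted redex: a beta-redex


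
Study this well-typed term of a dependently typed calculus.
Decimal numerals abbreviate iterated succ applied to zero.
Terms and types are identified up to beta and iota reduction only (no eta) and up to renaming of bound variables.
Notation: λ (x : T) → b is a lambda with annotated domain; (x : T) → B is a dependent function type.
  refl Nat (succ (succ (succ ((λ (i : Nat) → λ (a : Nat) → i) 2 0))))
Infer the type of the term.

inferred type:
  Eq Nat 5 5


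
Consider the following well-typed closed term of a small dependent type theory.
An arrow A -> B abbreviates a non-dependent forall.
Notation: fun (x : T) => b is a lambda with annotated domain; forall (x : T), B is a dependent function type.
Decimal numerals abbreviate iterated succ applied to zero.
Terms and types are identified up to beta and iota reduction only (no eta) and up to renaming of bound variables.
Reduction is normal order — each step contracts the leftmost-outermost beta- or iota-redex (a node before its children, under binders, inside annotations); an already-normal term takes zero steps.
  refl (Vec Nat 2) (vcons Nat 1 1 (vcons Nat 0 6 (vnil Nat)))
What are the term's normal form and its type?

reduced normal form:
  refl (Vec Nat 2) (vcons Nat 1 1 (vcons Nat 0 6 (vnil Nat)))
the term's type:
  Eq (Vec Nat 2) (vcons Nat 1 1 (vcons Nat 0 6 (vnil Nat))) (vcons Nat 1 1 (vcons Nat 0 6 (vnil Nat)))
observation: the term is already in normal form.


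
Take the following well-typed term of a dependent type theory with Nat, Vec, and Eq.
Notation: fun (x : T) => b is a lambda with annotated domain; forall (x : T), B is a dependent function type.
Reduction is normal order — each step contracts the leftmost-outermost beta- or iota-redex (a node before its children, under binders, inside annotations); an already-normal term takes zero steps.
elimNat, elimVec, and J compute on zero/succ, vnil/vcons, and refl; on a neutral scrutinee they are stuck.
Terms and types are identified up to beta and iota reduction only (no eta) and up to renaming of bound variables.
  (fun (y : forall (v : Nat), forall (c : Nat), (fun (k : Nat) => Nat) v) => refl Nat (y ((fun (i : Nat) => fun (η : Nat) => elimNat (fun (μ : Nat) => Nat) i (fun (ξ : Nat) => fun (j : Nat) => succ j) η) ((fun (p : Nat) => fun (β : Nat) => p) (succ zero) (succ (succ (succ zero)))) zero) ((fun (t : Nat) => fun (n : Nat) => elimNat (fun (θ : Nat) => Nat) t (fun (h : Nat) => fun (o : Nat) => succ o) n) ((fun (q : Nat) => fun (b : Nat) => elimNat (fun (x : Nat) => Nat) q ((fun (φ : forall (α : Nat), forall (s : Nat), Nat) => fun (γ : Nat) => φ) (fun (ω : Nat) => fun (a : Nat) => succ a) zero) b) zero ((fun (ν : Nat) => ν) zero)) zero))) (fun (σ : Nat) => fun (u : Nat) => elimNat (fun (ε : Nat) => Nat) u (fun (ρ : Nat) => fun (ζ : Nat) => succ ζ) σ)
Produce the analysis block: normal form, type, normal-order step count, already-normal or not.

reduced normal form:
  refl Nat (succ zero)
inferred type:
  Eq Nat (succ zero) (succ zero)
normal-order step count: 21
term was already normal: no
first redex: a beta-redex


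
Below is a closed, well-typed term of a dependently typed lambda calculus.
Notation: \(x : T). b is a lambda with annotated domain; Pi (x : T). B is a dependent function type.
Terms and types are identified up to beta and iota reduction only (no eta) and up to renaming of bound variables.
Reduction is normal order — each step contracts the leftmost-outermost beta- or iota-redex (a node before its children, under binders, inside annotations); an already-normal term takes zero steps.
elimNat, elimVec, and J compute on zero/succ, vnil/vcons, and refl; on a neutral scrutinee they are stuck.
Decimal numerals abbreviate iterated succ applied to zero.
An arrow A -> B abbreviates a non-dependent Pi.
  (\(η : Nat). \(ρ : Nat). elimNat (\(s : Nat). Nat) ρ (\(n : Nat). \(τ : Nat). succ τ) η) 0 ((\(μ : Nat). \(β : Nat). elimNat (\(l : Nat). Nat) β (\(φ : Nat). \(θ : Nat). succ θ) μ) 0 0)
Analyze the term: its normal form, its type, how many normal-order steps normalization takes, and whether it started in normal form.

normal form:
  0
the term's type:
  Nat
normal-order step count: 6
started in normal form: no
first redex: a beta-redex


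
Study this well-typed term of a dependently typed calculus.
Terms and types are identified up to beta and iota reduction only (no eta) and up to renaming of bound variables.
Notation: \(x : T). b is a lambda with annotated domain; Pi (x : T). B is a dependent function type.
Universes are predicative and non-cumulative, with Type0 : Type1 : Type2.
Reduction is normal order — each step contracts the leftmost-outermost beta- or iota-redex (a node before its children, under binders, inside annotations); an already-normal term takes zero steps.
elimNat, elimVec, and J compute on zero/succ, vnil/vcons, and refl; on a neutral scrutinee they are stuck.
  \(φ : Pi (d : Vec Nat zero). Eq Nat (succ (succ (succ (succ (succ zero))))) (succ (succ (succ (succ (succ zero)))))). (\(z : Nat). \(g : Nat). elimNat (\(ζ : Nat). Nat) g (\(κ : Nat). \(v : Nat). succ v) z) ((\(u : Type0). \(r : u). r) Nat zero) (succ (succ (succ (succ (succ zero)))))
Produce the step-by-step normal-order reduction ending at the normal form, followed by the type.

normal-order reduction:
  \(φ : Pi (d : Vec Nat zero). Eq Nat (succ (succ (succ (succ (succ zero))))) (succ (succ (succ (succ (succ zero)))))). (\(z : Nat). \(g : Nat). elimNat (\(ζ : Nat). Nat) g (\(κ : Nat). \(v : Nat). succ v) z) ((\(u : Type0). \(r : u). r) Nat zero) (succ (succ (succ (succ (succ zero)))))
  ~> \(φ : Pi (d : Vec Nat zero). Eq Nat (succ (succ (succ (succ (succ zero))))) (succ (succ (succ (succ (succ zero)))))). (\(z : Nat). elimNat (\(g : Nat). Nat) z (\(ζ : Nat). \(κ : Nat). succ κ) ((\(v : Type0). \(u : v). u) Nat zero)) (succ (succ (succ (succ (succ zero)))))
  ~> \(φ : Pi (d : Vec Nat zero). Eq Nat (succ (succ (succ (succ (succ zero))))) (succ (succ (succ (succ (succ zero)))))). elimNat (\(z : Nat). Nat) (succ (succ (succ (succ (succ zero))))) (\(g : Nat). \(ζ : Nat). succ ζ) ((\(κ : Type0). \(v : κ). v) Nat zero)
  ~> \(φ : Pi (d : Vec Nat zero). Eq Nat (succ (succ (succ (succ (succ zero))))) (succ (succ (succ (succ (succ zero)))))). elimNat (\(z : Nat). Nat) (succ (succ (succ (succ (succ zero))))) (\(g : Nat). \(ζ : Nat). succ ζ) ((\(κ : Nat). κ) zero)
  ~> \(φ : Pi (d : Vec Nat zero). Eq Nat (succ (succ (succ (succ (succ zero))))) (succ (succ (succ (succ (succ zero)))))). elimNat (\(z : Nat). Nat) (succ (succ (succ (succ (succ zero))))) (\(g : Nat). \(ζ : Nat). succ ζ) zero
  ~> \(φ : Pi (d : Vec Nat zero). Eq Nat (succ (succ (succ (succ (succ zero))))) (succ (succ (succ (succ (succ zero)))))). succ (succ (succ (succ (succ zero))))
type:
  Pi (φ : Pi (d : Vec Nat zero). Eq Nat (succ (succ (succ (succ (succ zero))))) (succ (succ (succ (succ (succ zero)))))). Nat


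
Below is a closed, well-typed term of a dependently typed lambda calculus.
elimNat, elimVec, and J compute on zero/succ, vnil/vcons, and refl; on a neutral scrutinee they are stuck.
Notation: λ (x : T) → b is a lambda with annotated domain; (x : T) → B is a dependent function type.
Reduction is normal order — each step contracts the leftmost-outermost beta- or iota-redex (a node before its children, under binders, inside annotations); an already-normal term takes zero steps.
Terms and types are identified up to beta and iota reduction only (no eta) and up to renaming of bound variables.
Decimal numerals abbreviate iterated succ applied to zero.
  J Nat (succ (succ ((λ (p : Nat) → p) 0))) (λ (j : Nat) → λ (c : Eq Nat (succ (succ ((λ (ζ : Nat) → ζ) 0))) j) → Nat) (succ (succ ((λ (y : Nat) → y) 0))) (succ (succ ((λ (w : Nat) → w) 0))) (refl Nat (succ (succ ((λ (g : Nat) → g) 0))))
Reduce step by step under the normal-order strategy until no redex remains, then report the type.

reduction (normal order):
  J Nat (succ (succ ((λ (p : Nat) → p) 0))) (λ (j : Nat) → λ (c : Eq Nat (succ (succ ((λ (ζ : Nat) → ζ) 0))) j) → Nat) (succ (succ ((λ (y : Nat) → y) 0))) (succ (succ ((λ (w : Nat) → w) 0))) (refl Nat (succ (succ ((λ (g : Nat) → g) 0))))
  ~> succ (succ ((λ (p : Nat) → p) 0))
  ~> 2
the term's type:
  Nat


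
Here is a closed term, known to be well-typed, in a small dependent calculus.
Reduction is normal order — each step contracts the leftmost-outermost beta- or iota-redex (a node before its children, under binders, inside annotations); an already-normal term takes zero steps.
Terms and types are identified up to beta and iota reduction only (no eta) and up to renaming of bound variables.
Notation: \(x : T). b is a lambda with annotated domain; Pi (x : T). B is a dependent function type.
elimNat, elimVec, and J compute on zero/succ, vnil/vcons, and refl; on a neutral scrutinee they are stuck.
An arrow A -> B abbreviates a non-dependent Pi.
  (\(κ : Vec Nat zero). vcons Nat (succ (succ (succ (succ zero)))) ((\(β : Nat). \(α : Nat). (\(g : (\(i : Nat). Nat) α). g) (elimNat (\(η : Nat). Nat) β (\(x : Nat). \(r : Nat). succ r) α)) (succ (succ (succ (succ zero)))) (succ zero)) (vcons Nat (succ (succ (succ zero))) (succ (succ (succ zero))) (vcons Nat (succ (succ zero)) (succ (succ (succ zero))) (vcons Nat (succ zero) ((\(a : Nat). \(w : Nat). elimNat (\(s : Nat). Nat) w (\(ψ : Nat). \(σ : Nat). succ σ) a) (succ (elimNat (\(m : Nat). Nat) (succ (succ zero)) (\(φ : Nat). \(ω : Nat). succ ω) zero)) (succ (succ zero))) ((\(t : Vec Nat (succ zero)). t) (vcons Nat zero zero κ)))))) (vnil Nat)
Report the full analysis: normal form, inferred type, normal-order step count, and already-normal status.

normal form:
  vcons Nat (succ (succ (succ (succ zero)))) (succ (succ (succ (succ (succ zero))))) (vcons Nat (succ (succ (succ zero))) (succ (succ (succ zero))) (vcons Nat (succ (succ zero)) (succ (succ (succ zero))) (vcons Nat (succ zero) (succ (succ (succ (succ (succ zero))))) (vcons Nat zero zero (vnil Nat)))))
inferred type:
  Vec Nat (succ (succ (succ (succ (succ zero)))))
steps to reach normal form (normal order): 22
started in normal form: no
first redex: a beta-redex


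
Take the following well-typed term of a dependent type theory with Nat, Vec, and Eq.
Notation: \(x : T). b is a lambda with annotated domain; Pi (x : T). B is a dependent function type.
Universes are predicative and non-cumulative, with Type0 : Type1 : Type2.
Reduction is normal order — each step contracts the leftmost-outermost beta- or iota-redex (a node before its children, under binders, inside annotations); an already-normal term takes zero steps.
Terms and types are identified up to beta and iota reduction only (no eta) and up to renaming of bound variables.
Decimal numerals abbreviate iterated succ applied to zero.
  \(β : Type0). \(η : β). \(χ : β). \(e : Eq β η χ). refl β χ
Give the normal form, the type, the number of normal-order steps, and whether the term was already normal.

reduced normal form:
  \(β : Type0). \(η : β). \(χ : β). \(e : Eq β η χ). refl β χ
the term's type:
  Pi (β : Type0). Pi (η : β). Pi (χ : β). Pi (e : Eq β η χ). Eq β χ χ
normal-order step count: 0
started in normal form: yes


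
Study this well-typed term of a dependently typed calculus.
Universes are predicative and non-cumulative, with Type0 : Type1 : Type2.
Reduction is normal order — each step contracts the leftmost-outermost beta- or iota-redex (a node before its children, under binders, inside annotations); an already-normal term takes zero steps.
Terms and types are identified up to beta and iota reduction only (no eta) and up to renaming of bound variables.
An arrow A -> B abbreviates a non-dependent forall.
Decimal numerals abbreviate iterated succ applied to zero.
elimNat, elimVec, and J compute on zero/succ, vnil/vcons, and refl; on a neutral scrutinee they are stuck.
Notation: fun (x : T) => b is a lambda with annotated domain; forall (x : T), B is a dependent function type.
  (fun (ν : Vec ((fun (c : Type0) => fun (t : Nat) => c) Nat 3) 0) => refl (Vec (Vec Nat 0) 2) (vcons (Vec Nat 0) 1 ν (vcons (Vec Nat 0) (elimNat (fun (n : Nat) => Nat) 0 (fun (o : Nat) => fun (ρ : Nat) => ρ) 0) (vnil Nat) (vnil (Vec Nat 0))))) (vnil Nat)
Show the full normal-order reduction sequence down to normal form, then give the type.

reduction (normal order):
  (fun (ν : Vec ((fun (c : Type0) => fun (t : Nat) => c) Nat 3) 0) => refl (Vec (Vec Nat 0) 2) (vcons (Vec Nat 0) 1 ν (vcons (Vec Nat 0) (elimNat (fun (n : Nat) => Nat) 0 (fun (o : Nat) => fun (ρ : Nat) => ρ) 0) (vnil Nat) (vnil (Vec Nat 0))))) (vnil Nat)
  ~> refl (Vec (Vec Nat 0) 2) (vcons (Vec Nat 0) 1 (vnil Nat) (vcons (Vec Nat 0) (elimNat (fun (ν : Nat) => Nat) 0 (fun (c : Nat) => fun (t : Nat) => t) 0) (vnil Nat) (vnil (Vec Nat 0))))
  ~> refl (Vec (Vec Nat 0) 2) (vcons (Vec Nat 0) 1 (vnil Nat) (vcons (Vec Nat 0) 0 (vnil Nat) (vnil (Vec Nat 0))))
the term's type:
  Eq (Vec (Vec Nat 0) 2) (vcons (Vec Nat 0) 1 (vnil Nat) (vcons (Vec Nat 0) 0 (vnil Nat) (vnil (Vec Nat 0)))) (vcons (Vec Nat 0) 1 (vnil Nat) (vcons (Vec Nat 0) 0 (vnil Nat) (vnil (Vec Nat 0))))


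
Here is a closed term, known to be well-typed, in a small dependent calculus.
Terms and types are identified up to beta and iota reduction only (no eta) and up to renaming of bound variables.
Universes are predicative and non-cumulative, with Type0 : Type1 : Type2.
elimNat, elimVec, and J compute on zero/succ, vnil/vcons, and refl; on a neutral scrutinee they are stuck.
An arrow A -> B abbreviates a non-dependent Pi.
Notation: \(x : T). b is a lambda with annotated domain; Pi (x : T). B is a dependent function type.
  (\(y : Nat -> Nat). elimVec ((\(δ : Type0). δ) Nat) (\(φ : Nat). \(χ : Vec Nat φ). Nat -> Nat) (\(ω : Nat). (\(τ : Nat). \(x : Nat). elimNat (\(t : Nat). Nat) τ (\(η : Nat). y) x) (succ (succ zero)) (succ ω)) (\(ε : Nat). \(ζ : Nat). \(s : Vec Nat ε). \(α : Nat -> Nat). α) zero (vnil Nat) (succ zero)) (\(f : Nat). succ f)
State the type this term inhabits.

type:
  Nat


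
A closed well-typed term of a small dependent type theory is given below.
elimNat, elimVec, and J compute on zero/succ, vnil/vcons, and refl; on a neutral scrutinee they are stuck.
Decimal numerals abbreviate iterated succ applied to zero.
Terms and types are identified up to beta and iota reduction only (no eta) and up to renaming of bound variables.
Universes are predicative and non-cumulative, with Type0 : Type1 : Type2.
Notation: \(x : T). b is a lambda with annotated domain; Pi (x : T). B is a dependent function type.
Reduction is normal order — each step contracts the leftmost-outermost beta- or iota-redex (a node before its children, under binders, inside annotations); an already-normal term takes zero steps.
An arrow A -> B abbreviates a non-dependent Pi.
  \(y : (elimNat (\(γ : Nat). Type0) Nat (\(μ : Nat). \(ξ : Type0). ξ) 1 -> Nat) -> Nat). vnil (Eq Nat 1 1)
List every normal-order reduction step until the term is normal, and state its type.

reduction (normal order):
  \(y : (elimNat (\(γ : Nat). Type0) Nat (\(μ : Nat). \(ξ : Type0). ξ) 1 -> Nat) -> Nat). vnil (Eq Nat 1 1)
  ~> \(y : ((\(γ : Nat). \(μ : Type0). μ) 0 (elimNat (\(ξ : Nat). Type0) Nat (\(δ : Nat). \(q : Type0). q) 0) -> Nat) -> Nat). vnil (Eq Nat 1 1)
  ~> \(y : ((\(γ : Type0). γ) (elimNat (\(μ : Nat). Type0) Nat (\(ξ : Nat). \(δ : Type0). δ) 0) -> Nat) -> Nat). vnil (Eq Nat 1 1)
  ~> \(y : (elimNat (\(γ : Nat). Type0) Nat (\(μ : Nat). \(ξ : Type0). ξ) 0 -> Nat) -> Nat). vnil (Eq Nat 1 1)
  ~> \(y : (Nat -> Nat) -> Nat). vnil (Eq Nat 1 1)
the term's type:
  ((Nat -> Nat) -> Nat) -> Vec (Eq Nat 1 1) 0


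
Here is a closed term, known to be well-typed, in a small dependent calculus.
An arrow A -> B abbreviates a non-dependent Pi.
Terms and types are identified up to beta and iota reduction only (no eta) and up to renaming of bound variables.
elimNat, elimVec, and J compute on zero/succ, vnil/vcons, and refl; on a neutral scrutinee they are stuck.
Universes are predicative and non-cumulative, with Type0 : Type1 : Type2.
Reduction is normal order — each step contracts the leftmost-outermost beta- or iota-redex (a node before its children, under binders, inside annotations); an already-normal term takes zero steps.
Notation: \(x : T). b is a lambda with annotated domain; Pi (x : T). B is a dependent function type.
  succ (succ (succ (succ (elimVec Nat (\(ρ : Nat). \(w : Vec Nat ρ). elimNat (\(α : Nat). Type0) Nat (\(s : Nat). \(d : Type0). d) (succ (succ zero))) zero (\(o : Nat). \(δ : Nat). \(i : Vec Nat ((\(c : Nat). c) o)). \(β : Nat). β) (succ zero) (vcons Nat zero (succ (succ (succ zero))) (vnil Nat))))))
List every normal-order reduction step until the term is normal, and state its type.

normal-order reduction sequence:
  succ (succ (succ (succ (elimVec Nat (\(ρ : Nat). \(w : Vec Nat ρ). elimNat (\(α : Nat). Type0) Nat (\(s : Nat). \(d : Type0). d) (succ (succ zero))) zero (\(o : Nat). \(δ : Nat). \(i : Vec Nat ((\(c : Nat). c) o)). \(β : Nat). β) (succ zero) (vcons Nat zero (succ (succ (succ zero))) (vnil Nat))))))
  ~> succ (succ (succ (succ ((\(ρ : Nat). \(w : Nat). \(α : Vec Nat ((\(s : Nat). s) ρ)). \(d : Nat). d) zero (succ (succ (succ zero))) (vnil Nat) (elimVec Nat (\(o : Nat). \(δ : Vec Nat o). elimNat (\(i : Nat). Type0) Nat (\(c : Nat). \(β : Type0). β) (succ (succ zero))) zero (\(n : Nat). \(ξ : Nat). \(ν : Vec Nat ((\(χ : Nat). χ) n)). \(b : Nat). b) zero (vnil Nat))))))
  ~> succ (succ (succ (succ ((\(ρ : Nat). \(w : Vec Nat ((\(α : Nat). α) zero)). \(s : Nat). s) (succ (succ (succ zero))) (vnil Nat) (elimVec Nat (\(d : Nat). \(o : Vec Nat d). elimNat (\(δ : Nat). Type0) Nat (\(i : Nat). \(c : Type0). c) (succ (succ zero))) zero (\(β : Nat). \(n : Nat). \(ξ : Vec Nat ((\(ν : Nat). ν) β)). \(χ : Nat). χ) zero (vnil Nat))))))
  ~> succ (succ (succ (succ ((\(ρ : Vec Nat ((\(w : Nat). w) zero)). \(α : Nat). α) (vnil Nat) (elimVec Nat (\(s : Nat). \(d : Vec Nat s). elimNat (\(o : Nat). Type0) Nat (\(δ : Nat). \(i : Type0). i) (succ (succ zero))) zero (\(c : Nat). \(β : Nat). \(n : Vec Nat ((\(ξ : Nat). ξ) c)). \(ν : Nat). ν) zero (vnil Nat))))))
  ~> succ (succ (succ (succ ((\(ρ : Nat). ρ) (elimVec Nat (\(w : Nat). \(α : Vec Nat w). elimNat (\(s : Nat). Type0) Nat (\(d : Nat). \(o : Type0). o) (succ (succ zero))) zero (\(δ : Nat). \(i : Nat). \(c : Vec Nat ((\(β : Nat). β) δ)). \(n : Nat). n) zero (vnil Nat))))))
  ~> succ (succ (succ (succ (elimVec Nat (\(ρ : Nat). \(w : Vec Nat ρ). elimNat (\(α : Nat). Type0) Nat (\(s : Nat). \(d : Type0). d) (succ (succ zero))) zero (\(o : Nat). \(δ : Nat). \(i : Vec Nat ((\(c : Nat). c) o)). \(β : Nat). β) zero (vnil Nat)))))
  ~> succ (succ (succ (succ zero)))
type:
  Nat


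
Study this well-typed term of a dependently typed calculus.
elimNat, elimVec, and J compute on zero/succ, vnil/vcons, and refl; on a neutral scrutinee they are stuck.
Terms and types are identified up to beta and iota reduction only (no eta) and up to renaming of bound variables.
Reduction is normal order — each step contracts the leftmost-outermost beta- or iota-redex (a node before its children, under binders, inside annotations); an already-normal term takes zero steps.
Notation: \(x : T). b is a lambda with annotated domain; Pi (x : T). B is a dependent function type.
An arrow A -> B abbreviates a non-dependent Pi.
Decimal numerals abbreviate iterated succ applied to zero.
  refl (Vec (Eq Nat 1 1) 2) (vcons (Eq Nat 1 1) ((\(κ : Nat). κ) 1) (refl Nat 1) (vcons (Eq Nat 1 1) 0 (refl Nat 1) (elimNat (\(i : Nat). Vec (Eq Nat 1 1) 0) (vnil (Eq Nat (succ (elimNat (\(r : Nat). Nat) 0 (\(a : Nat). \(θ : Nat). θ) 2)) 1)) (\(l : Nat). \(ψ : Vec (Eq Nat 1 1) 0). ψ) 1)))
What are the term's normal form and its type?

reduced normal form:
  refl (Vec (Eq Nat 1 1) 2) (vcons (Eq Nat 1 1) 1 (refl Nat 1) (vcons (Eq Nat 1 1) 0 (refl Nat 1) (vnil (Eq Nat 1 1))))
the term's type:
  Eq (Vec (Eq Nat 1 1) 2) (vcons (Eq Nat 1 1) 1 (refl Nat 1) (vcons (Eq Nat 1 1) 0 (refl Nat 1) (vnil (Eq Nat 1 1)))) (vcons (Eq Nat 1 1) 1 (refl Nat 1) (vcons (Eq Nat 1 1) 0 (refl Nat 1) (vnil (Eq Nat 1 1))))
observation: the first redex contracted is a beta-redex; the normal form is reached in 12 normal-order steps.


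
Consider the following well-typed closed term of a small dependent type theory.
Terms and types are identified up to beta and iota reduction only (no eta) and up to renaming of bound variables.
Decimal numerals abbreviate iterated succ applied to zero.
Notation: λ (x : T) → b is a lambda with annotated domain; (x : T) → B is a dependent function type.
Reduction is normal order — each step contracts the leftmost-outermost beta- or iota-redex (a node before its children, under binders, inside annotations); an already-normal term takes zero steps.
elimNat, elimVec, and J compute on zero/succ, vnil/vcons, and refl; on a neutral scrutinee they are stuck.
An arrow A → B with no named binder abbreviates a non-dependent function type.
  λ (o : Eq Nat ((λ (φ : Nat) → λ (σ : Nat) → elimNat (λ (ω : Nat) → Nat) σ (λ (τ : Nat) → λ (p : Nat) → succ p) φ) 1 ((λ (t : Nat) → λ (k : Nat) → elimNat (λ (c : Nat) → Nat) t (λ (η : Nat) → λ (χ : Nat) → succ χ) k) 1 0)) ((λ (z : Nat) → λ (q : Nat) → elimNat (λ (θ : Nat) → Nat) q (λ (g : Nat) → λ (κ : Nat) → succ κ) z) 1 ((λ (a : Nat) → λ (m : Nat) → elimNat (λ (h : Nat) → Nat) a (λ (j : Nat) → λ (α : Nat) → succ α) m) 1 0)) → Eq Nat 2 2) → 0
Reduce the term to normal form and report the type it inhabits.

reduced normal form:
  λ (o : Eq Nat 2 2 → Eq Nat 2 2) → 0
the term's type:
  (Eq Nat 2 2 → Eq Nat 2 2) → Nat


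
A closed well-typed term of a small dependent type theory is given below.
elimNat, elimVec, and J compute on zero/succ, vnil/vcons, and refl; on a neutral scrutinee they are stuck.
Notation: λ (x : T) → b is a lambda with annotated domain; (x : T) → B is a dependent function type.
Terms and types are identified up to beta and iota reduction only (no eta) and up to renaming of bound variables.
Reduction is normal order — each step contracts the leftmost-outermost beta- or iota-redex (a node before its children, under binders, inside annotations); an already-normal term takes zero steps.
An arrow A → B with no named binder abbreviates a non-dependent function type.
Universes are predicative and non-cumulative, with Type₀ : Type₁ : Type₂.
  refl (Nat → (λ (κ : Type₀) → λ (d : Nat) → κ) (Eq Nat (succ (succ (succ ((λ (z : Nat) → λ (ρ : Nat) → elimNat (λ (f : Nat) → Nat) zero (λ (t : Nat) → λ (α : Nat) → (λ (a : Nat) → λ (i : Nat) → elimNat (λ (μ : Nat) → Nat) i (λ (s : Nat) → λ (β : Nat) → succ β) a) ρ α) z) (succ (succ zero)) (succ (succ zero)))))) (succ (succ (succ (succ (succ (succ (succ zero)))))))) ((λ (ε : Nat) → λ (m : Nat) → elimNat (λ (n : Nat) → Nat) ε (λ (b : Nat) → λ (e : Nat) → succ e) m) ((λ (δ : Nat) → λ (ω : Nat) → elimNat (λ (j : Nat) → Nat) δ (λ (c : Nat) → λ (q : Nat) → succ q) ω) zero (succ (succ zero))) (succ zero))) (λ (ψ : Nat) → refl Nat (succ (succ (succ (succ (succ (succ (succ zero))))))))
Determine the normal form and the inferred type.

resulting normal form:
  refl (Nat → Eq Nat (succ (succ (succ (succ (succ (succ (succ zero))))))) (succ (succ (succ (succ (succ (succ (succ zero)))))))) (λ (κ : Nat) → refl Nat (succ (succ (succ (succ (succ (succ (succ zero))))))))
the term's type:
  Eq (Nat → Eq Nat (succ (succ (succ (succ (succ (succ (succ zero))))))) (succ (succ (succ (succ (succ (succ (succ zero)))))))) (λ (κ : Nat) → refl Nat (succ (succ (succ (succ (succ (succ (succ zero)))))))) (λ (d : Nat) → refl Nat (succ (succ (succ (succ (succ (succ (succ zero))))))))


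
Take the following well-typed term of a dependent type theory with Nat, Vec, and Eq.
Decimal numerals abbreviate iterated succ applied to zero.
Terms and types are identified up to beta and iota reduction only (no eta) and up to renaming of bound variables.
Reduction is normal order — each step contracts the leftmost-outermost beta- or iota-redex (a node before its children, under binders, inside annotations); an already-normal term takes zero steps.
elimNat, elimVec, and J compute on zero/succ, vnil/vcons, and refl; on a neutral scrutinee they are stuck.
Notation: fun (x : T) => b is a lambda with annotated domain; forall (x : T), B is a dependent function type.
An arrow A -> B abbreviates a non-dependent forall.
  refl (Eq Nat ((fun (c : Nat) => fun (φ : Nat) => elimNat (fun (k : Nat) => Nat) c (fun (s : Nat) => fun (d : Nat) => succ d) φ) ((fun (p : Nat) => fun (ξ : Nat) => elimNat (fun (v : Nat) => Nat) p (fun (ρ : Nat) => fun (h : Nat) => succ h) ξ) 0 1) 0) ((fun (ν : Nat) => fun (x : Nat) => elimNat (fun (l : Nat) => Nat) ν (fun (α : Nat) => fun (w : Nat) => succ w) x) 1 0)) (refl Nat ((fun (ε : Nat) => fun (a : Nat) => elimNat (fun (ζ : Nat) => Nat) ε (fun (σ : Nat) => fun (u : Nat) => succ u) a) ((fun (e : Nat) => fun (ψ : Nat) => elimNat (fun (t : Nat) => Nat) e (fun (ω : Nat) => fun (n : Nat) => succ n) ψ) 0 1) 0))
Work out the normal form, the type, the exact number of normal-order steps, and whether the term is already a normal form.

reduced normal form:
  refl (Eq Nat 1 1) (refl Nat 1)
inferred type:
  Eq (Eq Nat 1 1) (refl Nat 1) (refl Nat 1)
reduction steps (normal order): 21
term was already normal: no
first contracted redex: a beta-redex


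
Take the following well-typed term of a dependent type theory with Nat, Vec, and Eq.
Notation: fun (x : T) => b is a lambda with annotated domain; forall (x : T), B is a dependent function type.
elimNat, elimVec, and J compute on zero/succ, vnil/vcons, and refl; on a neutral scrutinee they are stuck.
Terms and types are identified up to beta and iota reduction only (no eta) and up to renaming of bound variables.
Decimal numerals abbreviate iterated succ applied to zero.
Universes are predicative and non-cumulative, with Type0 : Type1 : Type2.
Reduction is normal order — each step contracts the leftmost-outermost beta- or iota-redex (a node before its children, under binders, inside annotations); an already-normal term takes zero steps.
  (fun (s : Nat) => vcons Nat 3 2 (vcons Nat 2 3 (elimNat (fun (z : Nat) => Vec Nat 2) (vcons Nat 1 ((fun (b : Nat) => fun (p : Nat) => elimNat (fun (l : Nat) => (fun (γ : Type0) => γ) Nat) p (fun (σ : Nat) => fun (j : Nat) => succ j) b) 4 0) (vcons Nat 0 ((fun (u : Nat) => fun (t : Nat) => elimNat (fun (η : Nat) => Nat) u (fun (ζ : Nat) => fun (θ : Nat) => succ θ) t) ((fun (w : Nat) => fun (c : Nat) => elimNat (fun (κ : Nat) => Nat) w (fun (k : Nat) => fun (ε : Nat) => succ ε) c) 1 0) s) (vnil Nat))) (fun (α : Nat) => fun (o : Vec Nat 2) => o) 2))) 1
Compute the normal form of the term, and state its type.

resulting normal form:
  vcons Nat 3 2 (vcons Nat 2 3 (vcons Nat 1 4 (vcons Nat 0 2 (vnil Nat))))
the term's type:
  Vec Nat 4
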